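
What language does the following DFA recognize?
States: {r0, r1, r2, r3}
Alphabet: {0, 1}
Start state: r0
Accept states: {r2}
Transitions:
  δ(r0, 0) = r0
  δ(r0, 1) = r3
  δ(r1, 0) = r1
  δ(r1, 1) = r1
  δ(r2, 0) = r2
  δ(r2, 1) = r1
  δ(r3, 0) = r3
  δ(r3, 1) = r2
Testing a few strings:
  '1111' → reject
  '011' → accept
  '1100' → accept
  '110' → accept
State roles: r0=zero 1's; r1=≥ three 1's (dead); r2=two 1's; r3=one 1
All binary strings containing exactly two 1's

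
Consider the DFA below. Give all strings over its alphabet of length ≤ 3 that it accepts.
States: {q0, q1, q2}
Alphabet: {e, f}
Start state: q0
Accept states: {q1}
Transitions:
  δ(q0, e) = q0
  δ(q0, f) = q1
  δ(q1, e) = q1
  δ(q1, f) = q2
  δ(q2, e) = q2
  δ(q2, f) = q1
f, ef, fe, eef, efe, fee, fff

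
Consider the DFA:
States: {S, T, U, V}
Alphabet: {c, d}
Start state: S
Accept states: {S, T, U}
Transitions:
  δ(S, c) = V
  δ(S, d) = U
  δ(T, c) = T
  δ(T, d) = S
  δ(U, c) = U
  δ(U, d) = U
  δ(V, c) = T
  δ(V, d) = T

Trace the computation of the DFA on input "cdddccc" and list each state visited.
read 'c': S → V
  read 'd': V → T
  read 'd': T → S
  read 'd': S → U
  read 'c': U → U
  read 'c': U → U
  read 'c': U → U
S -> V -> T -> S -> U -> U -> U -> U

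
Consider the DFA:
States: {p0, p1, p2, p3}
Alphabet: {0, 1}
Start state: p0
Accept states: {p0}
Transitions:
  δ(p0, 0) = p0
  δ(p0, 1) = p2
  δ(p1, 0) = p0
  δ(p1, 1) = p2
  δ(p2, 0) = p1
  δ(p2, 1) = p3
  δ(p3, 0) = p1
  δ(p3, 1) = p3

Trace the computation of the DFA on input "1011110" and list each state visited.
read '1': p0 → p2
  read '0': p2 → p1
  read '1': p1 → p2
  read '1': p2 → p3
  read '1': p3 → p3
  read '1': p3 → p3
  read '0': p3 → p1
p0 -> p2 -> p1 -> p2 -> p3 -> p3 -> p3 -> p1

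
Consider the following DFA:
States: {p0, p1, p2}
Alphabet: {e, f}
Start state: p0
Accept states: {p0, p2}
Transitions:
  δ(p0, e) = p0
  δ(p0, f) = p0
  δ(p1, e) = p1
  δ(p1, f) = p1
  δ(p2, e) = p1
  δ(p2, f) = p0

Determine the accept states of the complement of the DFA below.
Complement accept states = All states \ Original accept states
= {p0, p1, p2} \ {p0, p2}
{p1}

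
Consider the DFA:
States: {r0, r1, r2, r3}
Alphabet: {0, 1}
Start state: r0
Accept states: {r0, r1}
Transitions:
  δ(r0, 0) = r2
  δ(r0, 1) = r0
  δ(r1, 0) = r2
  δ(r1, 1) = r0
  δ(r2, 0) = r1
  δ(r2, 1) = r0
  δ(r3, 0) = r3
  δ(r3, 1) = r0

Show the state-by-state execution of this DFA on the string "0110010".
read '0': r0 → r2
  read '1': r2 → r0
  read '1': r0 → r0
  read '0': r0 → r2
  read '0': r2 → r1
  read '1': r1 → r0
  read '0': r0 → r2
r0 -> r2 -> r0 -> r0 -> r2 -> r1 -> r0 -> r2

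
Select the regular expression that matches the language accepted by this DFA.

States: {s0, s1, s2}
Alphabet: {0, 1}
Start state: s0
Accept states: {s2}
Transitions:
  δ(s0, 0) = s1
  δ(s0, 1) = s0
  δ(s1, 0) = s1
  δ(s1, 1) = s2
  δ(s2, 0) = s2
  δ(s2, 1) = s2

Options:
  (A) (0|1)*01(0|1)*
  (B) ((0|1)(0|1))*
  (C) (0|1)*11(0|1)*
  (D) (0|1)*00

Check each option against the DFA on short strings; one disagreement eliminates an option:
  (A) (0|1)*01(0|1)*: agrees with the DFA on every string of length ≤ 6
  (B) ((0|1)(0|1))*: on ε the DFA stays in s0 and rejects (s0 ∉ Accept), but the regex matches it → eliminate
  (C) (0|1)*11(0|1)*: on '01' the DFA goes s0 → s1 → s2 and accepts (s2 ∈ Accept), but the regex does not match it → eliminate
  (D) (0|1)*00: on '00' the DFA goes s0 → s1 → s1 and rejects (s1 ∉ Accept), but the regex matches it → eliminate
Only (A) is consistent with the DFA.
(A) (0|1)*01(0|1)*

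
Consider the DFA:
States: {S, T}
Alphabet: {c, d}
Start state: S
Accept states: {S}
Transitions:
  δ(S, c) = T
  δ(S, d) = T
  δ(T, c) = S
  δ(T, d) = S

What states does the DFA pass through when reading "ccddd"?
read 'c': S → T
  read 'c': T → S
  read 'd': S → T
  read 'd': T → S
  read 'd': S → T
S -> T -> S -> T -> S -> T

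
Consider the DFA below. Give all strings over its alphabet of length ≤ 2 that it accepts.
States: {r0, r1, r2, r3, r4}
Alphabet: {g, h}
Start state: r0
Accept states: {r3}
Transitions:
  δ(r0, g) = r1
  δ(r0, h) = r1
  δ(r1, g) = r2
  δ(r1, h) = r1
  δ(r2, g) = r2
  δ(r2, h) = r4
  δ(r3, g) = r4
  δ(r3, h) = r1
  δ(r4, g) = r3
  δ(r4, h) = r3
None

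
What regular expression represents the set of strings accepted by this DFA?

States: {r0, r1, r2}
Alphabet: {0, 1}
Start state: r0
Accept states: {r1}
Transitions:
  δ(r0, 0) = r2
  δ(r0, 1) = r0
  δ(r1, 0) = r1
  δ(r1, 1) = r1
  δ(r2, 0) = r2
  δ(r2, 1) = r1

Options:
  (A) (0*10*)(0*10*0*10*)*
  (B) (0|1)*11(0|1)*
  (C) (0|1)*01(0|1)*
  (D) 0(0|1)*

Check each option against the DFA on short strings; one disagreement eliminates an option:
  (A) (0*10*)(0*10*0*10*)*: on '1' the DFA goes r0 → r0 and rejects (r0 ∉ Accept), but the regex matches it → eliminate
  (B) (0|1)*11(0|1)*: on '01' the DFA goes r0 → r2 → r1 and accepts (r1 ∈ Accept), but the regex does not match it → eliminate
  (C) (0|1)*01(0|1)*: agrees with the DFA on every string of length ≤ 6
  (D) 0(0|1)*: on '0' the DFA goes r0 → r2 and rejects (r2 ∉ Accept), but the regex matches it → eliminate
Only (C) is consistent with the DFA.
(C) (0|1)*01(0|1)*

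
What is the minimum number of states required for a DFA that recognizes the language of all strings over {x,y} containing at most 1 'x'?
By Myhill–Nerode, count the distinguishable equivalence classes: 3 classes — having seen 0, 1, or >1 copies of 'x'; counts 0 through 1 are accepting and >1 is dead.
3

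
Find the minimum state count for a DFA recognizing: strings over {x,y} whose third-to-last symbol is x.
By Myhill–Nerode, count the distinguishable equivalence classes: 2^3 = 8 classes — the DFA must remember the last 3 symbols read; every pair of distinct length-3 suffixes is distinguishable by some continuation.
8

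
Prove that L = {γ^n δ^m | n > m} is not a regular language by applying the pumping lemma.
Assume L is regular with pumping length p. Idea: pumping down the γ-block drops the γ-count to at most the δ-count.
Choose s = γ^(p+1) δ^p ∈ L (|s| = 2p+1 ≥ p). By the pumping lemma, s = xyz with |xy| ≤ p, |y| > 0, so y = γ^k with k ≥ 1. Take i = 0: xz = γ^(p+1−k) δ^p. Since k ≥ 1, p+1−k ≤ p, so the number of γ's is no longer strictly greater than the number of δ's, hence xz ∉ L.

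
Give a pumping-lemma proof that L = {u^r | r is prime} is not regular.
Assume L is regular with pumping length p. Idea: pumping by a suitable count produces a composite length.
Let q be a prime with q ≥ p and choose s = u^q ∈ L. By the pumping lemma, s = xyz with |xy| ≤ p, |y| = k ≥ 1. Take i = q+1: |xy^(q+1)z| = q + q·k = q(1+k). Since q ≥ 2 and 1+k ≥ 2, q(1+k) is composite, so xy^(q+1)z ∉ L.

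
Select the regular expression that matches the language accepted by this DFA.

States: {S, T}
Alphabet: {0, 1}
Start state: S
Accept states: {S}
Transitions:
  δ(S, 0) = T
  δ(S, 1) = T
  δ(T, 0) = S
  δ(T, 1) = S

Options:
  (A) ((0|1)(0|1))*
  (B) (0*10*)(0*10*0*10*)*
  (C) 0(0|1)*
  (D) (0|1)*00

Check each option against the DFA on short strings; one disagreement eliminates an option:
  (A) ((0|1)(0|1))*: agrees with the DFA on every string of length ≤ 6
  (B) (0*10*)(0*10*0*10*)*: on ε the DFA stays in S and accepts (S ∈ Accept), but the regex does not match it → eliminate
  (C) 0(0|1)*: on ε the DFA stays in S and accepts (S ∈ Accept), but the regex does not match it → eliminate
  (D) (0|1)*00: on ε the DFA stays in S and accepts (S ∈ Accept), but the regex does not match it → eliminate
Only (A) is consistent with the DFA.
(A) ((0|1)(0|1))*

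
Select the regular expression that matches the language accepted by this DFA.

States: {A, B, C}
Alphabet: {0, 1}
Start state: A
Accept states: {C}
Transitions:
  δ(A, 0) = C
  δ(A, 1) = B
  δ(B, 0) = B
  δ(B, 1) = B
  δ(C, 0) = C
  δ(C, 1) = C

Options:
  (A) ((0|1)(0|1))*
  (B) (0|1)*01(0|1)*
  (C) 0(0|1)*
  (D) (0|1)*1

Check each option against the DFA on short strings; one disagreement eliminates an option:
  (A) ((0|1)(0|1))*: on ε the DFA stays in A and rejects (A ∉ Accept), but the regex matches it → eliminate
  (B) (0|1)*01(0|1)*: on '0' the DFA goes A → C and accepts (C ∈ Accept), but the regex does not match it → eliminate
  (C) 0(0|1)*: agrees with the DFA on every string of length ≤ 6
  (D) (0|1)*1: on '0' the DFA goes A → C and accepts (C ∈ Accept), but the regex does not match it → eliminate
Only (C) is consistent with the DFA.
(C) 0(0|1)*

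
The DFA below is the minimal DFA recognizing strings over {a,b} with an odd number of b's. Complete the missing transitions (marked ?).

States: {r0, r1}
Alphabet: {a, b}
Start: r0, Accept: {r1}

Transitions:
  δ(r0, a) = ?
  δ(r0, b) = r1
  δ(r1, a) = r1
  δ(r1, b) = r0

From the language and accept set, identify what each state tracks — r0: even number of b's so far; r1: odd number of b's so far.
Each missing δ(q, a) is the state matching the new tracked value after reading a.
δ(r0, a) = r0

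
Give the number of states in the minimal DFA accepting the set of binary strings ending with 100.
By Myhill–Nerode, count the distinguishable equivalence classes: 4 classes — one per longest suffix of the input that is a prefix of '100' (lengths 0 through 3); only the length-3 class is accepting.
4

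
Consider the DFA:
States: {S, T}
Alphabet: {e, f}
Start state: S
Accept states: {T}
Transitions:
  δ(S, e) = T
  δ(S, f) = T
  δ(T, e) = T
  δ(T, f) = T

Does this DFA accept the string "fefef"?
Processing string "fefef":
  S --f--> T
  T --e--> T
  T --f--> T
  T --e--> T
  T --f--> T
Final state: T
Accept states: {T}
Yes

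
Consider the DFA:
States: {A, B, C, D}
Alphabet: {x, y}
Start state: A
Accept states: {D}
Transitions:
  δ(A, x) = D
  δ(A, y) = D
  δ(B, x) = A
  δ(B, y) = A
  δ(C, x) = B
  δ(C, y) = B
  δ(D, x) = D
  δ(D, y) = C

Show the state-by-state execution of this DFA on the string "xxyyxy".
read 'x': A → D
  read 'x': D → D
  read 'y': D → C
  read 'y': C → B
  read 'x': B → A
  read 'y': A → D
A -> D -> D -> C -> B -> A -> D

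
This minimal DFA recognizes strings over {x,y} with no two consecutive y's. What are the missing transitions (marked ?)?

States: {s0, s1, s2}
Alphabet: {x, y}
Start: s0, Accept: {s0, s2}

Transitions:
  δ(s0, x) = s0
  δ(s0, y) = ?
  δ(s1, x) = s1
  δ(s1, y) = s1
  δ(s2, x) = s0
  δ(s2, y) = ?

From the language and accept set, identify what each state tracks — s0: last symbol not y (ok); s1: saw yy (dead); s2: last symbol y (ok).
Each missing δ(q, a) is the state matching the new tracked value after reading a.
δ(s0, y) = s2; δ(s2, y) = s1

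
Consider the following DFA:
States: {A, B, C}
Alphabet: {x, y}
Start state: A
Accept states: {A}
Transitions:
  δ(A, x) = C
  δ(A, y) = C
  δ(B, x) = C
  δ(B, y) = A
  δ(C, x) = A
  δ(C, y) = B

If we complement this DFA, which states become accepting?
Complement accept states = All states \ Original accept states
= {A, B, C} \ {A}
{B, C}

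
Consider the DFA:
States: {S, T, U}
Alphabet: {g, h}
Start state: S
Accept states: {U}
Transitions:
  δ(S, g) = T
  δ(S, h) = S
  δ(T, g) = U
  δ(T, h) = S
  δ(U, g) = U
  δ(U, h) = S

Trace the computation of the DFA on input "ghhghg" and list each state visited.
read 'g': S → T
  read 'h': T → S
  read 'h': S → S
  read 'g': S → T
  read 'h': T → S
  read 'g': S → T
S -> T -> S -> S -> T -> S -> T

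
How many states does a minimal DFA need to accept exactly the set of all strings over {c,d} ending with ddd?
By Myhill–Nerode, count the distinguishable equivalence classes: 4 classes — one per longest suffix of the input that is a prefix of 'ddd' (lengths 0 through 3); only the length-3 class is accepting.
4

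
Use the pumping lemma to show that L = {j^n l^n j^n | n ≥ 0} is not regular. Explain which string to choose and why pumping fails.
Assume L is regular with pumping length p. Idea: pumping the first j-block unbalances it against the other two.
Choose s = j^p l^p j^p ∈ L (|s| = 3p ≥ p). By the pumping lemma, s = xyz with |xy| ≤ p, |y| > 0, so y = j^k with k ≥ 1, inside the first j-block. Then xy²z = j^(p+k) l^p j^p. The first block has length p+k ≠ p, so the three block lengths are no longer equal and xy²z ∉ L.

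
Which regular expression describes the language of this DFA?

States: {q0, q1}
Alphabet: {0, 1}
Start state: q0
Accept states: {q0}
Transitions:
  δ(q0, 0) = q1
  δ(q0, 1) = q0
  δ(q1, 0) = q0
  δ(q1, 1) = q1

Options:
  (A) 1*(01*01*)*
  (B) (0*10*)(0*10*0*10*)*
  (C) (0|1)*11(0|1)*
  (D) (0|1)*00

Check each option against the DFA on short strings; one disagreement eliminates an option:
  (A) 1*(01*01*)*: agrees with the DFA on every string of length ≤ 6
  (B) (0*10*)(0*10*0*10*)*: on ε the DFA stays in q0 and accepts (q0 ∈ Accept), but the regex does not match it → eliminate
  (C) (0|1)*11(0|1)*: on ε the DFA stays in q0 and accepts (q0 ∈ Accept), but the regex does not match it → eliminate
  (D) (0|1)*00: on ε the DFA stays in q0 and accepts (q0 ∈ Accept), but the regex does not match it → eliminate
Only (A) is consistent with the DFA.
(A) 1*(01*01*)*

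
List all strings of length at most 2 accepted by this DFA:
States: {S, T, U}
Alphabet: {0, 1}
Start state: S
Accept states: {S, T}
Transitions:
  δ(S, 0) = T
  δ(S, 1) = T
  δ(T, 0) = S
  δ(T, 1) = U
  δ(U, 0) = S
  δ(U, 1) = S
ε, 0, 1, 00, 10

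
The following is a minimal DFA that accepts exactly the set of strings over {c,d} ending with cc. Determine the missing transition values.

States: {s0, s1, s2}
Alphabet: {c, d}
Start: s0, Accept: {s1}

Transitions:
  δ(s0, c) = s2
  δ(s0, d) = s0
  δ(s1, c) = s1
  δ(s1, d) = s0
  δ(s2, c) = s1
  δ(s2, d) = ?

From the language and accept set, identify what each state tracks — s0: last symbol not c; s1: two trailing c's; s2: one trailing c.
Each missing δ(q, a) is the state matching the new tracked value after reading a.
δ(s2, d) = s0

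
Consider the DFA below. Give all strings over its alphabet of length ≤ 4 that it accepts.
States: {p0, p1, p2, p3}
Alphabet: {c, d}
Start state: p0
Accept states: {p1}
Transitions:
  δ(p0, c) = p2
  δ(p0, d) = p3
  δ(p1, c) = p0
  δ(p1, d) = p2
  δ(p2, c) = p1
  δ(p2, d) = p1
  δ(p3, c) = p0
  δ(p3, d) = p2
cc, cd, ddc, ddd, ccdc, ccdd, cddc, cddd, dccc, dccd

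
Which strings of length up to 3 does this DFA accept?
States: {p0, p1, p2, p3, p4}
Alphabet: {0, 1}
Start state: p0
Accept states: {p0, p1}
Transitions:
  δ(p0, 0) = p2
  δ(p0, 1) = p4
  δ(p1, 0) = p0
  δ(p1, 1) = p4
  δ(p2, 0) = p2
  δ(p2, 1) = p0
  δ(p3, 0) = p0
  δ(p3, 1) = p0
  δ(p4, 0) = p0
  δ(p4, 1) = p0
ε, 01, 10, 11, 001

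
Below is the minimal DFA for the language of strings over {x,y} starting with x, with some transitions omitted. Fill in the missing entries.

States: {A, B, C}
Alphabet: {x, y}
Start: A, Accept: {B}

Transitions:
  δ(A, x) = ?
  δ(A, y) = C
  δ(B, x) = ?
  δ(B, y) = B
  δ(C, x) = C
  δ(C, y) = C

From the language and accept set, identify what each state tracks — A: no input read; B: started with x; C: started with y (dead).
Each missing δ(q, a) is the state matching the new tracked value after reading a.
δ(A, x) = B; δ(B, x) = B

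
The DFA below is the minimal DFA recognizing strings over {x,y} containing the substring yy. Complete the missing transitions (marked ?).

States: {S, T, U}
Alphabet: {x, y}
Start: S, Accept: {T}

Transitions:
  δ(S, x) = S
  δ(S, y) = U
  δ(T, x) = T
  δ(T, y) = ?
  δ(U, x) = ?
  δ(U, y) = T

From the language and accept set, identify what each state tracks — S: no progress toward yy; T: substring yy seen; U: one trailing y.
Each missing δ(q, a) is the state matching the new tracked value after reading a.
δ(T, y) = T; δ(U, x) = S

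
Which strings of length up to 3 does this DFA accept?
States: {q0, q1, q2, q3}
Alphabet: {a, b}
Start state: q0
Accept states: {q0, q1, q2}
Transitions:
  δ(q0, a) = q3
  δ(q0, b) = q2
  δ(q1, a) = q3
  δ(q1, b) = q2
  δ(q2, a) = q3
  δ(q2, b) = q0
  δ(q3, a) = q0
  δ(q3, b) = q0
ε, b, aa, ab, bb, aab, abb, baa, bab, bbb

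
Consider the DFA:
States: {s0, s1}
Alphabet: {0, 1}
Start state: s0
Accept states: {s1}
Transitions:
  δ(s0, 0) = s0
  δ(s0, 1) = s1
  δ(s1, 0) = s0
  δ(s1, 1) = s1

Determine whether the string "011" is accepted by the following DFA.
Processing string "011":
  s0 --0--> s0
  s0 --1--> s1
  s1 --1--> s1
Final state: s1
Accept states: {s1}
Yes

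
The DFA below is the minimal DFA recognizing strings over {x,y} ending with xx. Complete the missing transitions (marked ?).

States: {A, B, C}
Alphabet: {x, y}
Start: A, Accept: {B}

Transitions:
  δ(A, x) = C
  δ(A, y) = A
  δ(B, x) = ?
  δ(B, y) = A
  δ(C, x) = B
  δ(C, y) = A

From the language and accept set, identify what each state tracks — A: last symbol not x; B: two trailing x's; C: one trailing x.
Each missing δ(q, a) is the state matching the new tracked value after reading a.
δ(B, x) = B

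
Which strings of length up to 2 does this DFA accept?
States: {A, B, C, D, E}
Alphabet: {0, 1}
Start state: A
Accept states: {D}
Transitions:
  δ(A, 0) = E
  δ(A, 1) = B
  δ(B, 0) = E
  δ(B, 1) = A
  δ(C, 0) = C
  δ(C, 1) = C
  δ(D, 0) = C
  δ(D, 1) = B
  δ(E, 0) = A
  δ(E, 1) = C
None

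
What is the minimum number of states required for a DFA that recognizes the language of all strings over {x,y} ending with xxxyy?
By Myhill–Nerode, count the distinguishable equivalence classes: 6 classes — one per longest suffix of the input that is a prefix of 'xxxyy' (lengths 0 through 5); only the length-5 class is accepting.
6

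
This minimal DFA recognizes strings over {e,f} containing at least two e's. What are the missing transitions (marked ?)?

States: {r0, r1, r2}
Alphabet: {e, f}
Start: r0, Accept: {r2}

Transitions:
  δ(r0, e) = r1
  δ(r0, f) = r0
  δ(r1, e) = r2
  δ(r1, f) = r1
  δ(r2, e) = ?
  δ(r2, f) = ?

From the language and accept set, identify what each state tracks — r0: zero e's seen; r1: one e seen; r2: ≥ two e's seen.
Each missing δ(q, a) is the state matching the new tracked value after reading a.
δ(r2, e) = r2; δ(r2, f) = r2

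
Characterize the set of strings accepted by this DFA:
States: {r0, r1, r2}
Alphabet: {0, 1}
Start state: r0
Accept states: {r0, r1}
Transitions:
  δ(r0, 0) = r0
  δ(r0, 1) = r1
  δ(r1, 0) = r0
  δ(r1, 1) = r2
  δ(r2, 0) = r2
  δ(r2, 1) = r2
Testing a few strings:
  '1' → accept
  '0' → accept
  '101' → accept
  '0111' → reject
State roles: r0=last symbol not 1 (ok); r1=last symbol 1 (ok); r2=saw 11 (dead)
All binary strings with no two consecutive 1's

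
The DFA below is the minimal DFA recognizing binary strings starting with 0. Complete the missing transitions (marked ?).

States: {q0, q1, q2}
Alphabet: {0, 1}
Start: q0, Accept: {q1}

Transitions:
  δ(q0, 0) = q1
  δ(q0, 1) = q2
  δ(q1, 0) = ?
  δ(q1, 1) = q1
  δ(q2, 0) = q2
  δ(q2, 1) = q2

From the language and accept set, identify what each state tracks — q0: no input read; q1: started with 0; q2: started with 1 (dead).
Each missing δ(q, a) is the state matching the new tracked value after reading a.
δ(q1, 0) = q1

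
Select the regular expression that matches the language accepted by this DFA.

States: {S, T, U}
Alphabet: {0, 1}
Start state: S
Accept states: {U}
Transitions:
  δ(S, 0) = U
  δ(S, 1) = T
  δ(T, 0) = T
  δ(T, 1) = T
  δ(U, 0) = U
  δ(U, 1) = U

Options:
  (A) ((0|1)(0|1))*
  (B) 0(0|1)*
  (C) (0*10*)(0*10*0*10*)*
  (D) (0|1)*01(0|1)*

Check each option against the DFA on short strings; one disagreement eliminates an option:
  (A) ((0|1)(0|1))*: on ε the DFA stays in S and rejects (S ∉ Accept), but the regex matches it → eliminate
  (B) 0(0|1)*: agrees with the DFA on every string of length ≤ 6
  (C) (0*10*)(0*10*0*10*)*: on '0' the DFA goes S → U and accepts (U ∈ Accept), but the regex does not match it → eliminate
  (D) (0|1)*01(0|1)*: on '0' the DFA goes S → U and accepts (U ∈ Accept), but the regex does not match it → eliminate
Only (B) is consistent with the DFA.
(B) 0(0|1)*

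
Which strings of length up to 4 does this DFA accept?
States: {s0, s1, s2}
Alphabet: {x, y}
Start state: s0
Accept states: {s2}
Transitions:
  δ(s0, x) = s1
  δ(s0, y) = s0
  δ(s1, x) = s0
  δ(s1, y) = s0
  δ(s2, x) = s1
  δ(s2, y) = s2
None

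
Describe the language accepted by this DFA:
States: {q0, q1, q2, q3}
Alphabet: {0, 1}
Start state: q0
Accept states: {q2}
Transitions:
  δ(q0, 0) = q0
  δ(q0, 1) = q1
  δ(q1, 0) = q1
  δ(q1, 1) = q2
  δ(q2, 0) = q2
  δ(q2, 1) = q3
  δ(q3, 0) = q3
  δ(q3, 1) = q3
Testing a few strings:
  '1' → reject
  '10' → reject
  '001' → reject
  '0100' → reject
State roles: q0=zero 1's; q1=one 1; q2=two 1's; q3=≥ three 1's (dead)
All binary strings containing exactly two 1's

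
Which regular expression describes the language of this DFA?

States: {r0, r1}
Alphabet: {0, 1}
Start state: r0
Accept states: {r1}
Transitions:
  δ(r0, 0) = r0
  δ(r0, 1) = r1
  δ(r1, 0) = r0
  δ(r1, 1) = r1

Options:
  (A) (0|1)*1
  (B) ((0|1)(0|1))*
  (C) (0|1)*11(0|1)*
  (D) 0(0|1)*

Check each option against the DFA on short strings; one disagreement eliminates an option:
  (A) (0|1)*1: agrees with the DFA on every string of length ≤ 6
  (B) ((0|1)(0|1))*: on ε the DFA stays in r0 and rejects (r0 ∉ Accept), but the regex matches it → eliminate
  (C) (0|1)*11(0|1)*: on '1' the DFA goes r0 → r1 and accepts (r1 ∈ Accept), but the regex does not match it → eliminate
  (D) 0(0|1)*: on '0' the DFA goes r0 → r0 and rejects (r0 ∉ Accept), but the regex matches it → eliminate
Only (A) is consistent with the DFA.
(A) (0|1)*1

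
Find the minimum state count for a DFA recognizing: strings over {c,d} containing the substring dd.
By Myhill–Nerode, count the distinguishable equivalence classes: 3 classes — one per longest suffix of the input that is a prefix of 'dd' (lengths 0 through 1), plus an absorbing 'already seen dd' class.
3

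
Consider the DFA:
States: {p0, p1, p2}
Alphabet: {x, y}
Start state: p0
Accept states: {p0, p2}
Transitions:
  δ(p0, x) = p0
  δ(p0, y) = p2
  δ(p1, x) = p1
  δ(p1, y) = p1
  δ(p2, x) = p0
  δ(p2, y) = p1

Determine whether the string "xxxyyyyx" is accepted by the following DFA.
Processing string "xxxyyyyx":
  p0 --x--> p0
  p0 --x--> p0
  p0 --x--> p0
  p0 --y--> p2
  p2 --y--> p1
  p1 --y--> p1
  p1 --y--> p1
  p1 --x--> p1
Final state: p1
Accept states: {p0, p2}
No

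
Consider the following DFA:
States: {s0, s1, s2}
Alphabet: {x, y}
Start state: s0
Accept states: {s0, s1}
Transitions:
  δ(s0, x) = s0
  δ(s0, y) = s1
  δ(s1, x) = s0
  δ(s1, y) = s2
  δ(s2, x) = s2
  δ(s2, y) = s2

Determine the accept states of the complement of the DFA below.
Complement accept states = All states \ Original accept states
= {s0, s1, s2} \ {s0, s1}
{s2}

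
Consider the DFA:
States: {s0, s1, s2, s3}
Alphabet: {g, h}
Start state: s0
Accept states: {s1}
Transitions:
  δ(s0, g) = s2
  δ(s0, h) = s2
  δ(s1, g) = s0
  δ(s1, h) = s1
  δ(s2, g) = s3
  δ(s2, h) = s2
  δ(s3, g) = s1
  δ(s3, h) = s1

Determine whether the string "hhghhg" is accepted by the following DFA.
Processing string "hhghhg":
  s0 --h--> s2
  s2 --h--> s2
  s2 --g--> s3
  s3 --h--> s1
  s1 --h--> s1
  s1 --g--> s0
Final state: s0
Accept states: {s1}
No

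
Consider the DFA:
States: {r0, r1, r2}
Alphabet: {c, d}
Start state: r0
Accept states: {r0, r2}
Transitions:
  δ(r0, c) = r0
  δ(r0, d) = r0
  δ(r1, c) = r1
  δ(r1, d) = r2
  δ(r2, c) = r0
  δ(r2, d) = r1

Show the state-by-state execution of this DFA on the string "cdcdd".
read 'c': r0 → r0
  read 'd': r0 → r0
  read 'c': r0 → r0
  read 'd': r0 → r0
  read 'd': r0 → r0
r0 -> r0 -> r0 -> r0 -> r0 -> r0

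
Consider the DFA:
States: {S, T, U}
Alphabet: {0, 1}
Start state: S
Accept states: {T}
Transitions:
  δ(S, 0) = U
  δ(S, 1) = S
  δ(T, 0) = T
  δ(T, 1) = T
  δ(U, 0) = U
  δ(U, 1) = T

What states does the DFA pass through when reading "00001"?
read '0': S → U
  read '0': U → U
  read '0': U → U
  read '0': U → U
  read '1': U → T
S -> U -> U -> U -> U -> T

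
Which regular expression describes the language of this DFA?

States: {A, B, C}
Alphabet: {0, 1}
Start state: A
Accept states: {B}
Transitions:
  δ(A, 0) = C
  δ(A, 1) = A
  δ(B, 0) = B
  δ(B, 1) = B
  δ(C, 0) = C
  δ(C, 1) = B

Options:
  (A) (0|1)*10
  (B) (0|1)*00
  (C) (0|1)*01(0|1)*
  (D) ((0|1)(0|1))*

Check each option against the DFA on short strings; one disagreement eliminates an option:
  (A) (0|1)*10: on '01' the DFA goes A → C → B and accepts (B ∈ Accept), but the regex does not match it → eliminate
  (B) (0|1)*00: on '00' the DFA goes A → C → C and rejects (C ∉ Accept), but the regex matches it → eliminate
  (C) (0|1)*01(0|1)*: agrees with the DFA on every string of length ≤ 6
  (D) ((0|1)(0|1))*: on ε the DFA stays in A and rejects (A ∉ Accept), but the regex matches it → eliminate
Only (C) is consistent with the DFA.
(C) (0|1)*01(0|1)*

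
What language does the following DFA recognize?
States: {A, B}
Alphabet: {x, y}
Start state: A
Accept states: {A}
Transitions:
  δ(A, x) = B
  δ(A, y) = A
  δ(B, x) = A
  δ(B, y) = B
Testing a few strings:
  'y' → accept
  'yx' → reject
  'xy' → reject
  'x' → reject
State roles: A=even number of x's so far; B=odd number of x's so far
All strings over {x,y} with an even number of x's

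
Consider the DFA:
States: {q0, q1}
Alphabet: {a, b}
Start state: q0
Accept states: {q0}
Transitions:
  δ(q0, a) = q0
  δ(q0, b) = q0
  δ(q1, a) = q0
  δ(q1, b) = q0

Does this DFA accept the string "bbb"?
Processing string "bbb":
  q0 --b--> q0
  q0 --b--> q0
  q0 --b--> q0
Final state: q0
Accept states: {q0}
Yes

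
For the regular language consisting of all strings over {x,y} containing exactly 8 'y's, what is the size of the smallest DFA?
By Myhill–Nerode, count the distinguishable equivalence classes: 10 classes — having seen 0, 1, …, 8, or >8 copies of 'y'; the count-8 class is the only accepting one and >8 is dead.
10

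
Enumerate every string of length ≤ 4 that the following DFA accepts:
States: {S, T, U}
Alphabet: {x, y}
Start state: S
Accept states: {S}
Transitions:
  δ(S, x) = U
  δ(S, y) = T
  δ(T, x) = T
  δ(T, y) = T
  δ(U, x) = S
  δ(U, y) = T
ε, xx, xxxx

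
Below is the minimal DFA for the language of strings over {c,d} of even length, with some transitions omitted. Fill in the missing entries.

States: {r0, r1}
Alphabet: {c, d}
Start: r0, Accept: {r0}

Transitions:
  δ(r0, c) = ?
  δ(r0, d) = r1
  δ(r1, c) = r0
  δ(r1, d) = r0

From the language and accept set, identify what each state tracks — r0: even length so far; r1: odd length so far.
Each missing δ(q, a) is the state matching the new tracked value after reading a.
δ(r0, c) = r1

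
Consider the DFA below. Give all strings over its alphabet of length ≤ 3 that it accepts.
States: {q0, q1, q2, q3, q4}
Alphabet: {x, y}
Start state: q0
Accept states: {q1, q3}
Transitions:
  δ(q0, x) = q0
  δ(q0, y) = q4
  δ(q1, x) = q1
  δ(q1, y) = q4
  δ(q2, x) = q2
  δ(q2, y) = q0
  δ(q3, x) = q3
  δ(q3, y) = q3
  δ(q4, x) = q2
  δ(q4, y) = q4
None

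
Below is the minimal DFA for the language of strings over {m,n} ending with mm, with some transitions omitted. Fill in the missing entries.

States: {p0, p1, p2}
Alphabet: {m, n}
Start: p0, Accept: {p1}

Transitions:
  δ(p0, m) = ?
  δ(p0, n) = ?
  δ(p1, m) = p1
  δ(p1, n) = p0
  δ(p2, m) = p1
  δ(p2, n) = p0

From the language and accept set, identify what each state tracks — p0: last symbol not m; p1: two trailing m's; p2: one trailing m.
Each missing δ(q, a) is the state matching the new tracked value after reading a.
δ(p0, m) = p2; δ(p0, n) = p0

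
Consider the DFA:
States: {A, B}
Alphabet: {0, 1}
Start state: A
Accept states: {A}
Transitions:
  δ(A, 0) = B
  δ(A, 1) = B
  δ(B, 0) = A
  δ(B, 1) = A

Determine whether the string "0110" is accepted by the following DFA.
Processing string "0110":
  A --0--> B
  B --1--> A
  A --1--> B
  B --0--> A
Final state: A
Accept states: {A}
Yes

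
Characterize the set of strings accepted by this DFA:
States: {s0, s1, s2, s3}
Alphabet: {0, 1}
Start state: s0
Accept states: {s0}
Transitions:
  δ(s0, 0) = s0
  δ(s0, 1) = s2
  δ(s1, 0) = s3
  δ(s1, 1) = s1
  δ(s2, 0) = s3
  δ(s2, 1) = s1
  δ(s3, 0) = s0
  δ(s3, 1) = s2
Testing a few strings:
  '0010' → reject
  '0' → accept
  '0011' → reject
  '1' → reject
State roles: s0=value ≡ 0 (mod 4); s1=value ≡ 3 (mod 4); s2=value ≡ 1 (mod 4); s3=value ≡ 2 (mod 4)
All binary strings representing a multiple of 4 (read in base 2; leading zeros allowed and ε counts as 0)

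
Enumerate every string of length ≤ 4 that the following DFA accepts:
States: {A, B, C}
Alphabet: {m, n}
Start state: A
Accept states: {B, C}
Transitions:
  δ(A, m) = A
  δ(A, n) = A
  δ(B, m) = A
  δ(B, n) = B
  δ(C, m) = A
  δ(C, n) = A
None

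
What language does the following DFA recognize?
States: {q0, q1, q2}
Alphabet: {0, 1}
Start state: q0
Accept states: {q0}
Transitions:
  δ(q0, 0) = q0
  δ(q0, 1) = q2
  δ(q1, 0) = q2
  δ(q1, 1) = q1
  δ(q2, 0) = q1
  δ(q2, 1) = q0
Testing a few strings:
  '0' → accept
  '101' → reject
  '1' → reject
  '1111' → accept
State roles: q0=value ≡ 0 (mod 3); q1=value ≡ 2 (mod 3); q2=value ≡ 1 (mod 3)
All binary strings representing a multiple of 3 (read in base 2; leading zeros allowed and ε counts as 0)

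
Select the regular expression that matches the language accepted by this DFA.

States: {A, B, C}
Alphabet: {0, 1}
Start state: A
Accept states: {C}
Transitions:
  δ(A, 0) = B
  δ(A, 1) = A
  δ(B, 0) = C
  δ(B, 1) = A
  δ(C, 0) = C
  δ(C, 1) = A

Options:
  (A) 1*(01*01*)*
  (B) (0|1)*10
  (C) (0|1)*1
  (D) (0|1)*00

Check each option against the DFA on short strings; one disagreement eliminates an option:
  (A) 1*(01*01*)*: on ε the DFA stays in A and rejects (A ∉ Accept), but the regex matches it → eliminate
  (B) (0|1)*10: on '00' the DFA goes A → B → C and accepts (C ∈ Accept), but the regex does not match it → eliminate
  (C) (0|1)*1: on '1' the DFA goes A → A and rejects (A ∉ Accept), but the regex matches it → eliminate
  (D) (0|1)*00: agrees with the DFA on every string of length ≤ 6
Only (D) is consistent with the DFA.
(D) (0|1)*00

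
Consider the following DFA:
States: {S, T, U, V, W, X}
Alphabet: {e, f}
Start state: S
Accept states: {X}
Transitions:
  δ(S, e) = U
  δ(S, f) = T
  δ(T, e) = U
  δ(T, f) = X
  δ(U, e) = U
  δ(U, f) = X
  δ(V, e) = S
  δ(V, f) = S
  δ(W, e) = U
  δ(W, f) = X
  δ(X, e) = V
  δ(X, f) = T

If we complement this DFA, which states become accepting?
Complement accept states = All states \ Original accept states
= {S, T, U, V, W, X} \ {X}
{S, T, U, V, W}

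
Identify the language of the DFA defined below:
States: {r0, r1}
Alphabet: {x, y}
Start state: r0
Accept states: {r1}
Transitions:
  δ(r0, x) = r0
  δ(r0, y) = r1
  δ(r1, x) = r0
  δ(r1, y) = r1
Testing a few strings:
  'x' → reject
  'y' → accept
  'yy' → accept
  'xyy' → accept
State roles: r0=last symbol not y; r1=last symbol is y
All strings over {x,y} ending with y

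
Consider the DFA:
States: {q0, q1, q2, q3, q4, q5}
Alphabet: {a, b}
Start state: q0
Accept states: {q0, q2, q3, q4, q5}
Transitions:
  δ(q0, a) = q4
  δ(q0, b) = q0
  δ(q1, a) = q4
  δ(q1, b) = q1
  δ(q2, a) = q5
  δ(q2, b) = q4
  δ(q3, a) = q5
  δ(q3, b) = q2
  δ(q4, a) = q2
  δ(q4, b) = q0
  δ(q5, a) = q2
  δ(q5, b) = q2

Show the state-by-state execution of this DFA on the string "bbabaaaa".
read 'b': q0 → q0
  read 'b': q0 → q0
  read 'a': q0 → q4
  read 'b': q4 → q0
  read 'a': q0 → q4
  read 'a': q4 → q2
  read 'a': q2 → q5
  read 'a': q5 → q2
q0 -> q0 -> q0 -> q4 -> q0 -> q4 -> q2 -> q5 -> q2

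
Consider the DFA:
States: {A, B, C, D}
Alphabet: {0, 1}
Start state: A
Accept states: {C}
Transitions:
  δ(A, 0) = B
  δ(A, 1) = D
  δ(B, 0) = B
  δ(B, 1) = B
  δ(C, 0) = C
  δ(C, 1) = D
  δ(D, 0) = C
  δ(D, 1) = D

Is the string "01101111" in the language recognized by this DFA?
Processing string "01101111":
  A --0--> B
  B --1--> B
  B --1--> B
  B --0--> B
  B --1--> B
  B --1--> B
  B --1--> B
  B --1--> B
Final state: B
Accept states: {C}
No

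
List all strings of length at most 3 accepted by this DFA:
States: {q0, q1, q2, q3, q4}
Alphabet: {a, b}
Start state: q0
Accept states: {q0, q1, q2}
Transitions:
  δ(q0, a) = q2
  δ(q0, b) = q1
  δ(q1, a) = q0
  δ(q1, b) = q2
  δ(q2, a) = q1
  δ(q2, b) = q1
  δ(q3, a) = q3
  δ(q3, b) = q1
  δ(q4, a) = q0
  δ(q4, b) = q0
ε, a, b, aa, ab, ba, bb, aaa, aab, aba, abb, baa, bab, bba, bbb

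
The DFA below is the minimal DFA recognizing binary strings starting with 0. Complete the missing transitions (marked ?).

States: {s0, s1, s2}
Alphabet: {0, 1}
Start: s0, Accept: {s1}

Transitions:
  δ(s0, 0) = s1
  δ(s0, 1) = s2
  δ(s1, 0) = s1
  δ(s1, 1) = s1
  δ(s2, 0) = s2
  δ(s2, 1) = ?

From the language and accept set, identify what each state tracks — s0: no input read; s1: started with 0; s2: started with 1 (dead).
Each missing δ(q, a) is the state matching the new tracked value after reading a.
δ(s2, 1) = s2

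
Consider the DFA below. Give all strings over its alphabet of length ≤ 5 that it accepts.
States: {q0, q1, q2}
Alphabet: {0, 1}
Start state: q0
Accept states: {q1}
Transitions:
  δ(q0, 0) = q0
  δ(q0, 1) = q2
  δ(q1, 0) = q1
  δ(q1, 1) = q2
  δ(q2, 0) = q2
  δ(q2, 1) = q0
None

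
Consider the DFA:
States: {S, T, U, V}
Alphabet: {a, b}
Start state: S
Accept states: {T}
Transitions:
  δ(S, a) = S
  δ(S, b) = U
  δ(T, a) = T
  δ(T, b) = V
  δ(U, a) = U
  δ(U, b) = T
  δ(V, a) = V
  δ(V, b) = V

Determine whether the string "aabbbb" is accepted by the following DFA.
Processing string "aabbbb":
  S --a--> S
  S --a--> S
  S --b--> U
  U --b--> T
  T --b--> V
  V --b--> V
Final state: V
Accept states: {T}
No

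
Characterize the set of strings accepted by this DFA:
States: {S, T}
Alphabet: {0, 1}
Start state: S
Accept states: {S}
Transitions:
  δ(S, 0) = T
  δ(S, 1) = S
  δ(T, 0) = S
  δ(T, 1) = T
Testing a few strings:
  '1' → accept
  '01' → reject
  '0' → reject
  '010' → accept
State roles: S=even number of 0's so far; T=odd number of 0's so far
All binary strings with an even number of 0's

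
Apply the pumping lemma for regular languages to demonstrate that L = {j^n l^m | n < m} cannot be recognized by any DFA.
Assume L is regular with pumping length p. Idea: pumping up the j-block makes the j-count reach the l-count.
Choose s = j^p l^(p+1) ∈ L. By the pumping lemma, s = xyz with |xy| ≤ p, |y| > 0, so y = j^k with k ≥ 1. Then xy²z = j^(p+k) l^(p+1). Since p+k ≥ p+1, the number of j's is no longer strictly less than the number of l's, so xy²z ∉ L.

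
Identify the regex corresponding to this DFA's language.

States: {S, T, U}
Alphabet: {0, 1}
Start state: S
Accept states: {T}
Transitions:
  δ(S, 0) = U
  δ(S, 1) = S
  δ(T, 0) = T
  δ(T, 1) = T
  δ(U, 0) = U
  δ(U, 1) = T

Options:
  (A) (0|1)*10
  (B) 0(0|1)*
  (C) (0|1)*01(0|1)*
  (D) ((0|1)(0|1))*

Check each option against the DFA on short strings; one disagreement eliminates an option:
  (A) (0|1)*10: on '01' the DFA goes S → U → T and accepts (T ∈ Accept), but the regex does not match it → eliminate
  (B) 0(0|1)*: on '0' the DFA goes S → U and rejects (U ∉ Accept), but the regex matches it → eliminate
  (C) (0|1)*01(0|1)*: agrees with the DFA on every string of length ≤ 6
  (D) ((0|1)(0|1))*: on ε the DFA stays in S and rejects (S ∉ Accept), but the regex matches it → eliminate
Only (C) is consistent with the DFA.
(C) (0|1)*01(0|1)*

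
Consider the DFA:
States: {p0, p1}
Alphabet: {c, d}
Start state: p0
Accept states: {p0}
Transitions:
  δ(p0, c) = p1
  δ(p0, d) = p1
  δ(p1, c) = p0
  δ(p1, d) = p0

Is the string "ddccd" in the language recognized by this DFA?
Processing string "ddccd":
  p0 --d--> p1
  p1 --d--> p0
  p0 --c--> p1
  p1 --c--> p0
  p0 --d--> p1
Final state: p1
Accept states: {p0}
No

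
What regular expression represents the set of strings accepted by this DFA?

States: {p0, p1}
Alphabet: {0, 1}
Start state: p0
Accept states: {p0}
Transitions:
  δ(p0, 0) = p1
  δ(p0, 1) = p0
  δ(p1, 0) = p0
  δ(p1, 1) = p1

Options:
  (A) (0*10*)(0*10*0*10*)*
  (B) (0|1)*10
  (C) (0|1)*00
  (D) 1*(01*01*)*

Check each option against the DFA on short strings; one disagreement eliminates an option:
  (A) (0*10*)(0*10*0*10*)*: on ε the DFA stays in p0 and accepts (p0 ∈ Accept), but the regex does not match it → eliminate
  (B) (0|1)*10: on ε the DFA stays in p0 and accepts (p0 ∈ Accept), but the regex does not match it → eliminate
  (C) (0|1)*00: on ε the DFA stays in p0 and accepts (p0 ∈ Accept), but the regex does not match it → eliminate
  (D) 1*(01*01*)*: agrees with the DFA on every string of length ≤ 6
Only (D) is consistent with the DFA.
(D) 1*(01*01*)*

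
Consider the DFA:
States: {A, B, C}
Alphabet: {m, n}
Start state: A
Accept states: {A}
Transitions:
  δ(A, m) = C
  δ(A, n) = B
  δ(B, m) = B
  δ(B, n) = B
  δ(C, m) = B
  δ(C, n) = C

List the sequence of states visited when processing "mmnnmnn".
read 'm': A → C
  read 'm': C → B
  read 'n': B → B
  read 'n': B → B
  read 'm': B → B
  read 'n': B → B
  read 'n': B → B
A -> C -> B -> B -> B -> B -> B -> B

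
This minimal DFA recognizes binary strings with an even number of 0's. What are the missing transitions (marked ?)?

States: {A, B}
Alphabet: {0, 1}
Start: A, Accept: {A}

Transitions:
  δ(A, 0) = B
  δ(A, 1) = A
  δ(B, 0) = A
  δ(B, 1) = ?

From the language and accept set, identify what each state tracks — A: even number of 0's so far; B: odd number of 0's so far.
Each missing δ(q, a) is the state matching the new tracked value after reading a.
δ(B, 1) = B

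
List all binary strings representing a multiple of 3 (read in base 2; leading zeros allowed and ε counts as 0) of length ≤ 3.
ε, 0, 00, 11, 000, 011, 110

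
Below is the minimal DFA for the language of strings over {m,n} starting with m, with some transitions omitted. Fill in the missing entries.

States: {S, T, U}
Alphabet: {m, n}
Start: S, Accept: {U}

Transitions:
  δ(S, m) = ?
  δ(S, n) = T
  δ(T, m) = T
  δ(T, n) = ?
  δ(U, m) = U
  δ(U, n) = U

From the language and accept set, identify what each state tracks — S: no input read; T: started with n (dead); U: started with m.
Each missing δ(q, a) is the state matching the new tracked value after reading a.
δ(S, m) = U; δ(T, n) = T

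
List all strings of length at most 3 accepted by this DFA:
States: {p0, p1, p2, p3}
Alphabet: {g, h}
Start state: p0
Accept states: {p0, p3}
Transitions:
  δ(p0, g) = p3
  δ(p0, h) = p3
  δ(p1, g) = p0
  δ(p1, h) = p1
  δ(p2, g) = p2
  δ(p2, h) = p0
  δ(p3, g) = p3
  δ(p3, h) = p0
ε, g, h, gg, gh, hg, hh, ggg, ggh, ghg, ghh, hgg, hgh, hhg, hhh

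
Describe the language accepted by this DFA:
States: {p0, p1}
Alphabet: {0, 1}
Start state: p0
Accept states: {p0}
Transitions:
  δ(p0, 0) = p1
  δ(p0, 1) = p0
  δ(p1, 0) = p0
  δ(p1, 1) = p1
Testing a few strings:
  '11' → accept
  '0' → reject
  '01' → reject
  '101' → reject
State roles: p0=even number of 0's so far; p1=odd number of 0's so far
All binary strings with an even number of 0's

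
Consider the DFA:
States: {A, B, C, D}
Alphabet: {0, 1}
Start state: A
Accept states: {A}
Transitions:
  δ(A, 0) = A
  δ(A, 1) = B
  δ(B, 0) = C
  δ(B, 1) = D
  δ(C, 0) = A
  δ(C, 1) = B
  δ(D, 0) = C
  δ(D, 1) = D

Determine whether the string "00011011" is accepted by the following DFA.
Processing string "00011011":
  A --0--> A
  A --0--> A
  A --0--> A
  A --1--> B
  B --1--> D
  D --0--> C
  C --1--> B
  B --1--> D
Final state: D
Accept states: {A}
No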